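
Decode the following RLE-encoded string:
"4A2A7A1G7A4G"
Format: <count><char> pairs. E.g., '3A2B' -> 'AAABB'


Expanding each <count><char> pair:
  4A -> 'AAAA'
  2A -> 'AA'
  7A -> 'AAAAAAA'
  1G -> 'G'
  7A -> 'AAAAAAA'
  4G -> 'GGGG'

Decoded = AAAAAAAAAAAAAGAAAAAAAGGGG


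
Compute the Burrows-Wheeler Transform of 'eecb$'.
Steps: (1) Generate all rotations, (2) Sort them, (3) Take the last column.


Rotations (sorted):
  0: $eecb -> last char: b
  1: b$eec -> last char: c
  2: cb$ee -> last char: e
  3: ecb$e -> last char: e
  4: eecb$ -> last char: $


BWT = bcee$


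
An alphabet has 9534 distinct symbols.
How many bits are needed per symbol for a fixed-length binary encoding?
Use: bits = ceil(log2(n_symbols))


log2(9534) = 13.2189
Bracket: 2^13 = 8192 < 9534 <= 2^14 = 16384
So ceil(log2(9534)) = 14

bits = ceil(log2(9534)) = ceil(13.2189) = 14 bits


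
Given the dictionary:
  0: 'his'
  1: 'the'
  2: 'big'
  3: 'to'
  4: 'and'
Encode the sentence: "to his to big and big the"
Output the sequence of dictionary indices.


Look up each word in the dictionary:
  'to' -> 3
  'his' -> 0
  'to' -> 3
  'big' -> 2
  'and' -> 4
  'big' -> 2
  'the' -> 1

Encoded: [3, 0, 3, 2, 4, 2, 1]


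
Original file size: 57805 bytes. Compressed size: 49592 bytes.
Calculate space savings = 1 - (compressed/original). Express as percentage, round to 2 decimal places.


ratio = compressed/original = 49592/57805 = 0.857919
savings = 1 - ratio = 1 - 0.857919 = 0.142081
as a percentage: 0.142081 * 100 = 14.21%

Space savings = 1 - 49592/57805 = 14.21%


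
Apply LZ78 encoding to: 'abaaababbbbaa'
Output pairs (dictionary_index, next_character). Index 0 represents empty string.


LZ78 encoding steps:
Dictionary: {0: ''}
Step 1: w='' (idx 0), next='a' -> output (0, 'a'), add 'a' as idx 1
Step 2: w='' (idx 0), next='b' -> output (0, 'b'), add 'b' as idx 2
Step 3: w='a' (idx 1), next='a' -> output (1, 'a'), add 'aa' as idx 3
Step 4: w='a' (idx 1), next='b' -> output (1, 'b'), add 'ab' as idx 4
Step 5: w='ab' (idx 4), next='b' -> output (4, 'b'), add 'abb' as idx 5
Step 6: w='b' (idx 2), next='b' -> output (2, 'b'), add 'bb' as idx 6
Step 7: w='aa' (idx 3), end of input -> output (3, '')


Encoded: [(0, 'a'), (0, 'b'), (1, 'a'), (1, 'b'), (4, 'b'), (2, 'b'), (3, '')]


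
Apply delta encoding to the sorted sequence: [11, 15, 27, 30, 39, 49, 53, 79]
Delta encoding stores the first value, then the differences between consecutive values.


First value: 11
Deltas:
  15 - 11 = 4
  27 - 15 = 12
  30 - 27 = 3
  39 - 30 = 9
  49 - 39 = 10
  53 - 49 = 4
  79 - 53 = 26


Delta encoded: [11, 4, 12, 3, 9, 10, 4, 26]


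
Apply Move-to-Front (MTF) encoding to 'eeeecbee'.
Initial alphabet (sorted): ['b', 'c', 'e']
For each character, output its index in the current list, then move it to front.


MTF encoding:
'e': index 2 in ['b', 'c', 'e'] -> ['e', 'b', 'c']
'e': index 0 in ['e', 'b', 'c'] -> ['e', 'b', 'c']
'e': index 0 in ['e', 'b', 'c'] -> ['e', 'b', 'c']
'e': index 0 in ['e', 'b', 'c'] -> ['e', 'b', 'c']
'c': index 2 in ['e', 'b', 'c'] -> ['c', 'e', 'b']
'b': index 2 in ['c', 'e', 'b'] -> ['b', 'c', 'e']
'e': index 2 in ['b', 'c', 'e'] -> ['e', 'b', 'c']
'e': index 0 in ['e', 'b', 'c'] -> ['e', 'b', 'c']


Output: [2, 0, 0, 0, 2, 2, 2, 0]


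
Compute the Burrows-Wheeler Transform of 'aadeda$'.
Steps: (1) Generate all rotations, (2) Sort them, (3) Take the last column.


Rotations (sorted):
  0: $aadeda -> last char: a
  1: a$aaded -> last char: d
  2: aadeda$ -> last char: $
  3: adeda$a -> last char: a
  4: da$aade -> last char: e
  5: deda$aa -> last char: a
  6: eda$aad -> last char: d


BWT = ad$aead


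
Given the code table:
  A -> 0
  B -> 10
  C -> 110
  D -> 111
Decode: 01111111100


Decoding:
0 -> A
111 -> D
111 -> D
110 -> C
0 -> A


Result: ADDCA


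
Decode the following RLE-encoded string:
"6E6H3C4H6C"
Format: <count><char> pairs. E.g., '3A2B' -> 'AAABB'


Expanding each <count><char> pair:
  6E -> 'EEEEEE'
  6H -> 'HHHHHH'
  3C -> 'CCC'
  4H -> 'HHHH'
  6C -> 'CCCCCC'

Decoded = EEEEEEHHHHHHCCCHHHHCCCCCC


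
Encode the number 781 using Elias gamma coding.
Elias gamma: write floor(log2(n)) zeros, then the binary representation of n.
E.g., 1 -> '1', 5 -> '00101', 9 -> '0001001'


num_bits = floor(log2(781)) + 1 = 10
leading_zeros = num_bits - 1 = 9
binary(781) = 1100001101

Elias gamma(781) = '000000000' + '1100001101' = 0000000001100001101 (19 bits)


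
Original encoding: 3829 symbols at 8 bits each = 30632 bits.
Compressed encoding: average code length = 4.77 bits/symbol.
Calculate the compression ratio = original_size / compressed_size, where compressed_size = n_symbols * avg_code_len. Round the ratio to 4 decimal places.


original_size = n_symbols * orig_bits = 3829 * 8 = 30632 bits
compressed_size = n_symbols * avg_code_len = 3829 * 4.77 = 18264.33 bits
ratio = original_size / compressed_size = 30632 / 18264.33 = 1.6771

Compression ratio = 1.6771


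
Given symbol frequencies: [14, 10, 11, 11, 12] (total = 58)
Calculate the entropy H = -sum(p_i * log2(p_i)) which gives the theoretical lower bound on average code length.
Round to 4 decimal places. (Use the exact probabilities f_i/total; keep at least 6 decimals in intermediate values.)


Per-symbol terms -p_i * log2(p_i) with p_i = f_i/58:
  p = 14/58 = 0.241379: log2(p) = -2.050626, -p*log2(p) = 0.494979
  p = 10/58 = 0.172414: log2(p) = -2.536053, -p*log2(p) = 0.437251
  p = 11/58 = 0.189655: log2(p) = -2.398549, -p*log2(p) = 0.454897
  p = 11/58 = 0.189655: log2(p) = -2.398549, -p*log2(p) = 0.454897
  p = 12/58 = 0.206897: log2(p) = -2.273018, -p*log2(p) = 0.470280
H = 0.494979 + 0.437251 + 0.454897 + 0.454897 + 0.470280 = 2.312304

H = 2.3123 bits/symbol


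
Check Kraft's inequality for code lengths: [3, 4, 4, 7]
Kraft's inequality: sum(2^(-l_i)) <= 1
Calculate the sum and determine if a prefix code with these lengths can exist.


Sum = 2^(-3) + 2^(-4) + 2^(-4) + 2^(-7)
    = 0.125 + 0.0625 + 0.0625 + 0.0078125
    = 33/128 = 0.2578125
Since 0.2578125 <= 1, Kraft's inequality IS satisfied.
A prefix code with these lengths CAN exist.

Kraft sum = 0.2578125. Satisfied.


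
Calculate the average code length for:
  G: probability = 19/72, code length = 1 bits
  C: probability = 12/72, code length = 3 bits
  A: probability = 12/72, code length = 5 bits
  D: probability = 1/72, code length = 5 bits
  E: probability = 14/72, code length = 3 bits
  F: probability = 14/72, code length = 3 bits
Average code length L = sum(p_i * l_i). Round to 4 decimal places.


Weighted contributions p_i * l_i:
  G: (19/72) * 1 = 19/72
  C: (12/72) * 3 = 36/72
  A: (12/72) * 5 = 60/72
  D: (1/72) * 5 = 5/72
  E: (14/72) * 3 = 42/72
  F: (14/72) * 3 = 42/72
Sum = (19 + 36 + 60 + 5 + 42 + 42)/72 = 204/72

L = 204/72 = 2.8333 bits/symbol


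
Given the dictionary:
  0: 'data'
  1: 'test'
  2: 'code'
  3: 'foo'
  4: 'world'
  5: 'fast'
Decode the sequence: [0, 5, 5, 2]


Look up each index in the dictionary:
  0 -> 'data'
  5 -> 'fast'
  5 -> 'fast'
  2 -> 'code'

Decoded: "data fast fast code"


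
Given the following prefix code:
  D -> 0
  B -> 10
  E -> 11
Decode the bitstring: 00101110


Decoding step by step:
Bits 0 -> D
Bits 0 -> D
Bits 10 -> B
Bits 11 -> E
Bits 10 -> B


Decoded message: DDBEB


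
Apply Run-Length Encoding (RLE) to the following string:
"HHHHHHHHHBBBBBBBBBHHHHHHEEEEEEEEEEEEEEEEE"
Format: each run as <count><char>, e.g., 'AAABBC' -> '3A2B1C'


Scanning runs left to right:
  i=0: run of 'H' x 9 -> '9H'
  i=9: run of 'B' x 9 -> '9B'
  i=18: run of 'H' x 6 -> '6H'
  i=24: run of 'E' x 17 -> '17E'

RLE = 9H9B6H17E


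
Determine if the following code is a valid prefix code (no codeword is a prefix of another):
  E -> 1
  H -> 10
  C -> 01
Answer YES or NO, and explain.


Checking each pair (does one codeword prefix another?):
  E='1' vs H='10': prefix -- VIOLATION

NO -- this is NOT a valid prefix code. E (1) is a prefix of H (10).


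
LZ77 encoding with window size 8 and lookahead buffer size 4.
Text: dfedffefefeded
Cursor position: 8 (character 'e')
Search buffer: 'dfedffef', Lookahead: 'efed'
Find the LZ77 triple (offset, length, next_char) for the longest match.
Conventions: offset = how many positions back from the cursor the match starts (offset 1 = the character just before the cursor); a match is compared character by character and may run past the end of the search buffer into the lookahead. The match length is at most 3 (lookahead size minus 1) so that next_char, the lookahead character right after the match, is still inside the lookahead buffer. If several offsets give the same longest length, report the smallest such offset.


Try each offset into the search buffer:
  offset=1 (pos 7, char 'f'): match length 0
  offset=2 (pos 6, char 'e'): match length 3
  offset=3 (pos 5, char 'f'): match length 0
  offset=4 (pos 4, char 'f'): match length 0
  offset=5 (pos 3, char 'd'): match length 0
  offset=6 (pos 2, char 'e'): match length 1
  offset=7 (pos 1, char 'f'): match length 0
  offset=8 (pos 0, char 'd'): match length 0
Longest match has length 3 at offset 2.
next_char = character at position 8 + 3 = 11 -> 'd'

Best match: offset=2, length=3 (matching 'efe' starting at position 6)
LZ77 triple: (2, 3, 'd')


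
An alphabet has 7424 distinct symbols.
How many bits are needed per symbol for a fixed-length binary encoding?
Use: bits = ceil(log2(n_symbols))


log2(7424) = 12.858
Bracket: 2^12 = 4096 < 7424 <= 2^13 = 8192
So ceil(log2(7424)) = 13

bits = ceil(log2(7424)) = ceil(12.858) = 13 bits


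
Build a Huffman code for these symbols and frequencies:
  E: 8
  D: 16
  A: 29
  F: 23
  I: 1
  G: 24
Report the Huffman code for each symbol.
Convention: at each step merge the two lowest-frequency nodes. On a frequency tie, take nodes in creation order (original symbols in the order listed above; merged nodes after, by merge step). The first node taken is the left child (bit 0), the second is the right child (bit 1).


Huffman tree construction:
Step 1: Merge I(1) + E(8) = 9
Step 2: Merge (I+E)(9) + D(16) = 25
Step 3: Merge F(23) + G(24) = 47
Step 4: Merge ((I+E)+D)(25) + A(29) = 54
Step 5: Merge (F+G)(47) + (((I+E)+D)+A)(54) = 101
Read each symbol's code off the tree from the root (left child = 0, right child = 1).

Codes:
  E: 1001 (length 4)
  D: 101 (length 3)
  A: 11 (length 2)
  F: 00 (length 2)
  I: 1000 (length 4)
  G: 01 (length 2)
Average code length: 236/101 = 2.3366 bits/symbol


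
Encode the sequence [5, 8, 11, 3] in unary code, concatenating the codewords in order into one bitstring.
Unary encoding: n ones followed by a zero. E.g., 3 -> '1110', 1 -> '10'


Encode each number as n ones followed by a terminating 0:
  5 -> 111110 (6 bits)
  8 -> 111111110 (9 bits)
  11 -> 111111111110 (12 bits)
  3 -> 1110 (4 bits)
Total length = 6 + 9 + 12 + 4 = 31 bits.

Unary([5, 8, 11, 3]) = 1111101111111101111111111101110 (31 bits)


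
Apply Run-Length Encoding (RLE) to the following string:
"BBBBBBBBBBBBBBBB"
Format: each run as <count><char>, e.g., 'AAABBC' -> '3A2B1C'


Scanning runs left to right:
  i=0: run of 'B' x 16 -> '16B'

RLE = 16B


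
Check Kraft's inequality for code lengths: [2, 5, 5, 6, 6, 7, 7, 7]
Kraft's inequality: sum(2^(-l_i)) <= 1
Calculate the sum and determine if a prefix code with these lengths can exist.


Sum = 2^(-2) + 2^(-5) + 2^(-5) + 2^(-6) + 2^(-6) + 2^(-7) + 2^(-7) + 2^(-7)
    = 0.25 + 0.03125 + 0.03125 + 0.015625 + 0.015625 + 0.0078125 + 0.0078125 + 0.0078125
    = 47/128 = 0.3671875
Since 0.3671875 <= 1, Kraft's inequality IS satisfied.
A prefix code with these lengths CAN exist.

Kraft sum = 0.3671875. Satisfied.


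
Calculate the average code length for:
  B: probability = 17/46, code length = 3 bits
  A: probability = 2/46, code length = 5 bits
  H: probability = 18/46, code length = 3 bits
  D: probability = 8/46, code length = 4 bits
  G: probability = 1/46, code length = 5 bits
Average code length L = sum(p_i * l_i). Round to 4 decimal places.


Weighted contributions p_i * l_i:
  B: (17/46) * 3 = 51/46
  A: (2/46) * 5 = 10/46
  H: (18/46) * 3 = 54/46
  D: (8/46) * 4 = 32/46
  G: (1/46) * 5 = 5/46
Sum = (51 + 10 + 54 + 32 + 5)/46 = 152/46

L = 152/46 = 3.3043 bits/symbol


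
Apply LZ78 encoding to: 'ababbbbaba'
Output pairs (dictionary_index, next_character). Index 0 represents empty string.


LZ78 encoding steps:
Dictionary: {0: ''}
Step 1: w='' (idx 0), next='a' -> output (0, 'a'), add 'a' as idx 1
Step 2: w='' (idx 0), next='b' -> output (0, 'b'), add 'b' as idx 2
Step 3: w='a' (idx 1), next='b' -> output (1, 'b'), add 'ab' as idx 3
Step 4: w='b' (idx 2), next='b' -> output (2, 'b'), add 'bb' as idx 4
Step 5: w='b' (idx 2), next='a' -> output (2, 'a'), add 'ba' as idx 5
Step 6: w='ba' (idx 5), end of input -> output (5, '')


Encoded: [(0, 'a'), (0, 'b'), (1, 'b'), (2, 'b'), (2, 'a'), (5, '')]


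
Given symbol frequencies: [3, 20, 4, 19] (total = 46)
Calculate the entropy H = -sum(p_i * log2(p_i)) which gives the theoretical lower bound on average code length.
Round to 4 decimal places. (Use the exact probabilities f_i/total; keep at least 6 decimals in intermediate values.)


Per-symbol terms -p_i * log2(p_i) with p_i = f_i/46:
  p = 3/46 = 0.065217: log2(p) = -3.938599, -p*log2(p) = 0.256865
  p = 20/46 = 0.434783: log2(p) = -1.201634, -p*log2(p) = 0.522450
  p = 4/46 = 0.086957: log2(p) = -3.523562, -p*log2(p) = 0.306397
  p = 19/46 = 0.413043: log2(p) = -1.275634, -p*log2(p) = 0.526892
H = 0.256865 + 0.522450 + 0.306397 + 0.526892 = 1.612604

H = 1.6126 bits/symbol


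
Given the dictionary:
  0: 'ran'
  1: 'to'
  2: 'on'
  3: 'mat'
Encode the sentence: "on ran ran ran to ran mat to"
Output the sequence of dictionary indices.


Look up each word in the dictionary:
  'on' -> 2
  'ran' -> 0
  'ran' -> 0
  'ran' -> 0
  'to' -> 1
  'ran' -> 0
  'mat' -> 3
  'to' -> 1

Encoded: [2, 0, 0, 0, 1, 0, 3, 1]


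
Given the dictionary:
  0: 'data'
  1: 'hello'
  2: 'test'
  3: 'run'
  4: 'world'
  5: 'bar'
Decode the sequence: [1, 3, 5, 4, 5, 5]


Look up each index in the dictionary:
  1 -> 'hello'
  3 -> 'run'
  5 -> 'bar'
  4 -> 'world'
  5 -> 'bar'
  5 -> 'bar'

Decoded: "hello run bar world bar bar"


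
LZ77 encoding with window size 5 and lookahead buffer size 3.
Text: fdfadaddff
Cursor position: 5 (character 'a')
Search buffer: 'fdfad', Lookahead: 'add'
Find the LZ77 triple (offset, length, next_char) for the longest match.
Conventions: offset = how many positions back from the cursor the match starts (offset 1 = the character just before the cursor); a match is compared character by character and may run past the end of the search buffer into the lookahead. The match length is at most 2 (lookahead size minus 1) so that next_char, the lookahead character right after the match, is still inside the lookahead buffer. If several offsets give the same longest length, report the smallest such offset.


Try each offset into the search buffer:
  offset=1 (pos 4, char 'd'): match length 0
  offset=2 (pos 3, char 'a'): match length 2
  offset=3 (pos 2, char 'f'): match length 0
  offset=4 (pos 1, char 'd'): match length 0
  offset=5 (pos 0, char 'f'): match length 0
Longest match has length 2 at offset 2.
next_char = character at position 5 + 2 = 7 -> 'd'

Best match: offset=2, length=2 (matching 'ad' starting at position 3)
LZ77 triple: (2, 2, 'd')


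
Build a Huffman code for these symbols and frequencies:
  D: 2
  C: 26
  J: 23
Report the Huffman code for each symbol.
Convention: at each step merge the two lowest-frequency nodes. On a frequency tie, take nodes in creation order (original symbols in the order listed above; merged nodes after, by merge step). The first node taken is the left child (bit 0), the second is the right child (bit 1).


Huffman tree construction:
Step 1: Merge D(2) + J(23) = 25
Step 2: Merge (D+J)(25) + C(26) = 51
Read each symbol's code off the tree from the root (left child = 0, right child = 1).

Codes:
  D: 00 (length 2)
  C: 1 (length 1)
  J: 01 (length 2)
Average code length: 76/51 = 1.4902 bits/symbol


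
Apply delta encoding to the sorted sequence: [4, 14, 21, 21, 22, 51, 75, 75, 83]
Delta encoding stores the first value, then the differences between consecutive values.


First value: 4
Deltas:
  14 - 4 = 10
  21 - 14 = 7
  21 - 21 = 0
  22 - 21 = 1
  51 - 22 = 29
  75 - 51 = 24
  75 - 75 = 0
  83 - 75 = 8


Delta encoded: [4, 10, 7, 0, 1, 29, 24, 0, 8]


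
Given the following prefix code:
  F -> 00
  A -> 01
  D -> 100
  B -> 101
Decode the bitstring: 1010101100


Decoding step by step:
Bits 101 -> B
Bits 01 -> A
Bits 01 -> A
Bits 100 -> D


Decoded message: BAAD


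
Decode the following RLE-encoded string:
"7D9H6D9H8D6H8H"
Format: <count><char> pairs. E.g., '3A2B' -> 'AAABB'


Expanding each <count><char> pair:
  7D -> 'DDDDDDD'
  9H -> 'HHHHHHHHH'
  6D -> 'DDDDDD'
  9H -> 'HHHHHHHHH'
  8D -> 'DDDDDDDD'
  6H -> 'HHHHHH'
  8H -> 'HHHHHHHH'

Decoded = DDDDDDDHHHHHHHHHDDDDDDHHHHHHHHHDDDDDDDDHHHHHHHHHHHHHH


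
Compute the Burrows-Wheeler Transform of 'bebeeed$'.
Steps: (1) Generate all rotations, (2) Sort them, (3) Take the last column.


Rotations (sorted):
  0: $bebeeed -> last char: d
  1: bebeeed$ -> last char: $
  2: beeed$be -> last char: e
  3: d$bebeee -> last char: e
  4: ebeeed$b -> last char: b
  5: ed$bebee -> last char: e
  6: eed$bebe -> last char: e
  7: eeed$beb -> last char: b


BWT = d$eebeeb


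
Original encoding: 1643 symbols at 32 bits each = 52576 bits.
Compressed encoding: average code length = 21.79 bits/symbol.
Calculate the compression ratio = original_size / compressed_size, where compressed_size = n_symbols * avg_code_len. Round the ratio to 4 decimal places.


original_size = n_symbols * orig_bits = 1643 * 32 = 52576 bits
compressed_size = n_symbols * avg_code_len = 1643 * 21.79 = 35800.97 bits
ratio = original_size / compressed_size = 52576 / 35800.97 = 1.4686

Compression ratio = 1.4686


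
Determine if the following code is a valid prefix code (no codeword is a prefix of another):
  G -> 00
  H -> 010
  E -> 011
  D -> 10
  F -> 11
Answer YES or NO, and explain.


Checking each pair (does one codeword prefix another?):
  G='00' vs H='010': no prefix
  G='00' vs E='011': no prefix
  G='00' vs D='10': no prefix
  G='00' vs F='11': no prefix
  H='010' vs G='00': no prefix
  H='010' vs E='011': no prefix
  H='010' vs D='10': no prefix
  H='010' vs F='11': no prefix
  E='011' vs G='00': no prefix
  E='011' vs H='010': no prefix
  E='011' vs D='10': no prefix
  E='011' vs F='11': no prefix
  D='10' vs G='00': no prefix
  D='10' vs H='010': no prefix
  D='10' vs E='011': no prefix
  D='10' vs F='11': no prefix
  F='11' vs G='00': no prefix
  F='11' vs H='010': no prefix
  F='11' vs E='011': no prefix
  F='11' vs D='10': no prefix
No violation found over all pairs.

YES -- this is a valid prefix code. No codeword is a prefix of any other codeword.


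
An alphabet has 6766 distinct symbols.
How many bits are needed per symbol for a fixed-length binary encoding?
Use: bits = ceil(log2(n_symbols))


log2(6766) = 12.7241
Bracket: 2^12 = 4096 < 6766 <= 2^13 = 8192
So ceil(log2(6766)) = 13

bits = ceil(log2(6766)) = ceil(12.7241) = 13 bits


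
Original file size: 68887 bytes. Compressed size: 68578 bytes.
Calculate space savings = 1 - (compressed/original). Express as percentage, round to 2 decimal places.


ratio = compressed/original = 68578/68887 = 0.995514
savings = 1 - ratio = 1 - 0.995514 = 0.004486
as a percentage: 0.004486 * 100 = 0.45%

Space savings = 1 - 68578/68887 = 0.45%


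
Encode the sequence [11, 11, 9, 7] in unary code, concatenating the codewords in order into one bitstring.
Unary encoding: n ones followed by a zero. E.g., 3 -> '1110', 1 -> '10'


Encode each number as n ones followed by a terminating 0:
  11 -> 111111111110 (12 bits)
  11 -> 111111111110 (12 bits)
  9 -> 1111111110 (10 bits)
  7 -> 11111110 (8 bits)
Total length = 12 + 12 + 10 + 8 = 42 bits.

Unary([11, 11, 9, 7]) = 111111111110111111111110111111111011111110 (42 bits)


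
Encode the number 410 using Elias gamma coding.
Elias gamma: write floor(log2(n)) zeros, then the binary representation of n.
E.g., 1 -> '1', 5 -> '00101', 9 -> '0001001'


num_bits = floor(log2(410)) + 1 = 9
leading_zeros = num_bits - 1 = 8
binary(410) = 110011010

Elias gamma(410) = '00000000' + '110011010' = 00000000110011010 (17 bits)


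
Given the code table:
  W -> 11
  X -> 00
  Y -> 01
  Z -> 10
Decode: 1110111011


Decoding:
11 -> W
10 -> Z
11 -> W
10 -> Z
11 -> W


Result: WZWZW


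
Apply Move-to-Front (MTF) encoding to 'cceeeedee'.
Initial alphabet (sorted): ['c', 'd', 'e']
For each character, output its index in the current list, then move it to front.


MTF encoding:
'c': index 0 in ['c', 'd', 'e'] -> ['c', 'd', 'e']
'c': index 0 in ['c', 'd', 'e'] -> ['c', 'd', 'e']
'e': index 2 in ['c', 'd', 'e'] -> ['e', 'c', 'd']
'e': index 0 in ['e', 'c', 'd'] -> ['e', 'c', 'd']
'e': index 0 in ['e', 'c', 'd'] -> ['e', 'c', 'd']
'e': index 0 in ['e', 'c', 'd'] -> ['e', 'c', 'd']
'd': index 2 in ['e', 'c', 'd'] -> ['d', 'e', 'c']
'e': index 1 in ['d', 'e', 'c'] -> ['e', 'd', 'c']
'e': index 0 in ['e', 'd', 'c'] -> ['e', 'd', 'c']


Output: [0, 0, 2, 0, 0, 0, 2, 1, 0]


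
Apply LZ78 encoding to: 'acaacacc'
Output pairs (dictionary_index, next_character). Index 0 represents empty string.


LZ78 encoding steps:
Dictionary: {0: ''}
Step 1: w='' (idx 0), next='a' -> output (0, 'a'), add 'a' as idx 1
Step 2: w='' (idx 0), next='c' -> output (0, 'c'), add 'c' as idx 2
Step 3: w='a' (idx 1), next='a' -> output (1, 'a'), add 'aa' as idx 3
Step 4: w='c' (idx 2), next='a' -> output (2, 'a'), add 'ca' as idx 4
Step 5: w='c' (idx 2), next='c' -> output (2, 'c'), add 'cc' as idx 5


Encoded: [(0, 'a'), (0, 'c'), (1, 'a'), (2, 'a'), (2, 'c')]


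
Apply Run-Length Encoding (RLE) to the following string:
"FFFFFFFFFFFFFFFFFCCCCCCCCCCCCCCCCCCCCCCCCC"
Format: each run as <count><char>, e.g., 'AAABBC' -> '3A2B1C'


Scanning runs left to right:
  i=0: run of 'F' x 17 -> '17F'
  i=17: run of 'C' x 25 -> '25C'

RLE = 17F25C


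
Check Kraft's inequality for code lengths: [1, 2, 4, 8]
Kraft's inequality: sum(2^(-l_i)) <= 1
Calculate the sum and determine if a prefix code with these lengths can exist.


Sum = 2^(-1) + 2^(-2) + 2^(-4) + 2^(-8)
    = 0.5 + 0.25 + 0.0625 + 0.00390625
    = 209/256 = 0.81640625
Since 0.81640625 <= 1, Kraft's inequality IS satisfied.
A prefix code with these lengths CAN exist.

Kraft sum = 0.81640625. Satisfied.


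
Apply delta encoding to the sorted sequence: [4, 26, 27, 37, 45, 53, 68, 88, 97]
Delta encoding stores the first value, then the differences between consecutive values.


First value: 4
Deltas:
  26 - 4 = 22
  27 - 26 = 1
  37 - 27 = 10
  45 - 37 = 8
  53 - 45 = 8
  68 - 53 = 15
  88 - 68 = 20
  97 - 88 = 9


Delta encoded: [4, 22, 1, 10, 8, 8, 15, 20, 9]


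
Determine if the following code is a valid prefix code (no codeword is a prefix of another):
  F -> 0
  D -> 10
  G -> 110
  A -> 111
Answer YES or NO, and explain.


Checking each pair (does one codeword prefix another?):
  F='0' vs D='10': no prefix
  F='0' vs G='110': no prefix
  F='0' vs A='111': no prefix
  D='10' vs F='0': no prefix
  D='10' vs G='110': no prefix
  D='10' vs A='111': no prefix
  G='110' vs F='0': no prefix
  G='110' vs D='10': no prefix
  G='110' vs A='111': no prefix
  A='111' vs F='0': no prefix
  A='111' vs D='10': no prefix
  A='111' vs G='110': no prefix
No violation found over all pairs.

YES -- this is a valid prefix code. No codeword is a prefix of any other codeword.


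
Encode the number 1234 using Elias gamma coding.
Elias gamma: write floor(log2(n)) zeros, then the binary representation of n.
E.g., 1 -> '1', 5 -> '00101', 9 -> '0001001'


num_bits = floor(log2(1234)) + 1 = 11
leading_zeros = num_bits - 1 = 10
binary(1234) = 10011010010

Elias gamma(1234) = '0000000000' + '10011010010' = 000000000010011010010 (21 bits)


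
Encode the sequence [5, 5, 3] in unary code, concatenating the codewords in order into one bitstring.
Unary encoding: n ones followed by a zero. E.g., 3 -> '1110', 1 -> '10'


Encode each number as n ones followed by a terminating 0:
  5 -> 111110 (6 bits)
  5 -> 111110 (6 bits)
  3 -> 1110 (4 bits)
Total length = 6 + 6 + 4 = 16 bits.

Unary([5, 5, 3]) = 1111101111101110 (16 bits)


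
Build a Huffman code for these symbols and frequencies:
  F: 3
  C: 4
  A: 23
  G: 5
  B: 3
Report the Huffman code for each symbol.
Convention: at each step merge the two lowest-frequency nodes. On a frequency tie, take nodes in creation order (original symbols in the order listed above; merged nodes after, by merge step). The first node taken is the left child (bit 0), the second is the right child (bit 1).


Huffman tree construction:
Step 1: Merge F(3) + B(3) = 6
Step 2: Merge C(4) + G(5) = 9
Step 3: Merge (F+B)(6) + (C+G)(9) = 15
Step 4: Merge ((F+B)+(C+G))(15) + A(23) = 38
Read each symbol's code off the tree from the root (left child = 0, right child = 1).

Codes:
  F: 000 (length 3)
  C: 010 (length 3)
  A: 1 (length 1)
  G: 011 (length 3)
  B: 001 (length 3)
Average code length: 68/38 = 1.7895 bits/symbol


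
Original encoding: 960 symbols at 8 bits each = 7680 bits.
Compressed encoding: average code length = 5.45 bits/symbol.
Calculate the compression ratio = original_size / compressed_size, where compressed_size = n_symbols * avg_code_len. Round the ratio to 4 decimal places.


original_size = n_symbols * orig_bits = 960 * 8 = 7680 bits
compressed_size = n_symbols * avg_code_len = 960 * 5.45 = 5232.0 bits
ratio = original_size / compressed_size = 7680 / 5232.0 = 1.4679

Compression ratio = 1.4679


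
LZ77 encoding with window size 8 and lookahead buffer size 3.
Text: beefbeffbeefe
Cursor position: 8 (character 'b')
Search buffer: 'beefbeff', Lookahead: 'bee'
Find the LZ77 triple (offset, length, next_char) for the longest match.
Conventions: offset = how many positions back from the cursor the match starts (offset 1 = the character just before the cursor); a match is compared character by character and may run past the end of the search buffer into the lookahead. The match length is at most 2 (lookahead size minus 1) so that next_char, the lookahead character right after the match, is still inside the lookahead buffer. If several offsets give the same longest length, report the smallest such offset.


Try each offset into the search buffer:
  offset=1 (pos 7, char 'f'): match length 0
  offset=2 (pos 6, char 'f'): match length 0
  offset=3 (pos 5, char 'e'): match length 0
  offset=4 (pos 4, char 'b'): match length 2
  offset=5 (pos 3, char 'f'): match length 0
  offset=6 (pos 2, char 'e'): match length 0
  offset=7 (pos 1, char 'e'): match length 0
  offset=8 (pos 0, char 'b'): match length 2
Longest match has length 2, found at offsets 4, 8; take the smallest, offset 4.
next_char = character at position 8 + 2 = 10 -> 'e'

Best match: offset=4, length=2 (matching 'be' starting at position 4)
LZ77 triple: (4, 2, 'e')


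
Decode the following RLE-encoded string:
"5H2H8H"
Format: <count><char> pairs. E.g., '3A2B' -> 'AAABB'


Expanding each <count><char> pair:
  5H -> 'HHHHH'
  2H -> 'HH'
  8H -> 'HHHHHHHH'

Decoded = HHHHHHHHHHHHHHH


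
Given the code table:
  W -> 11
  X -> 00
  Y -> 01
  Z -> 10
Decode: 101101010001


Decoding:
10 -> Z
11 -> W
01 -> Y
01 -> Y
00 -> X
01 -> Y


Result: ZWYYXY


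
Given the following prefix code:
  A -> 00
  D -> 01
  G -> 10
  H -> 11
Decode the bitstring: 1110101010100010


Decoding step by step:
Bits 11 -> H
Bits 10 -> G
Bits 10 -> G
Bits 10 -> G
Bits 10 -> G
Bits 10 -> G
Bits 00 -> A
Bits 10 -> G


Decoded message: HGGGGGAG


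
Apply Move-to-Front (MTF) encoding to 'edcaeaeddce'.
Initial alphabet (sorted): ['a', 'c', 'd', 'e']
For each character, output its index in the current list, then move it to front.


MTF encoding:
'e': index 3 in ['a', 'c', 'd', 'e'] -> ['e', 'a', 'c', 'd']
'd': index 3 in ['e', 'a', 'c', 'd'] -> ['d', 'e', 'a', 'c']
'c': index 3 in ['d', 'e', 'a', 'c'] -> ['c', 'd', 'e', 'a']
'a': index 3 in ['c', 'd', 'e', 'a'] -> ['a', 'c', 'd', 'e']
'e': index 3 in ['a', 'c', 'd', 'e'] -> ['e', 'a', 'c', 'd']
'a': index 1 in ['e', 'a', 'c', 'd'] -> ['a', 'e', 'c', 'd']
'e': index 1 in ['a', 'e', 'c', 'd'] -> ['e', 'a', 'c', 'd']
'd': index 3 in ['e', 'a', 'c', 'd'] -> ['d', 'e', 'a', 'c']
'd': index 0 in ['d', 'e', 'a', 'c'] -> ['d', 'e', 'a', 'c']
'c': index 3 in ['d', 'e', 'a', 'c'] -> ['c', 'd', 'e', 'a']
'e': index 2 in ['c', 'd', 'e', 'a'] -> ['e', 'c', 'd', 'a']


Output: [3, 3, 3, 3, 3, 1, 1, 3, 0, 3, 2]


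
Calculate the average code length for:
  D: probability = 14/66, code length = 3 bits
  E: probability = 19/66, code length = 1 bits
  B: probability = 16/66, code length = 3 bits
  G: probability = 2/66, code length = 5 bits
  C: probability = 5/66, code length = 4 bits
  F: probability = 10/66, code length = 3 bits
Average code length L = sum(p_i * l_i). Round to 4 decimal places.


Weighted contributions p_i * l_i:
  D: (14/66) * 3 = 42/66
  E: (19/66) * 1 = 19/66
  B: (16/66) * 3 = 48/66
  G: (2/66) * 5 = 10/66
  C: (5/66) * 4 = 20/66
  F: (10/66) * 3 = 30/66
Sum = (42 + 19 + 48 + 10 + 20 + 30)/66 = 169/66

L = 169/66 = 2.5606 bits/symbol


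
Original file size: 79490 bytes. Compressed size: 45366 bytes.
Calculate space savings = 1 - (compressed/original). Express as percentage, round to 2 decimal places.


ratio = compressed/original = 45366/79490 = 0.570713
savings = 1 - ratio = 1 - 0.570713 = 0.429287
as a percentage: 0.429287 * 100 = 42.93%

Space savings = 1 - 45366/79490 = 42.93%


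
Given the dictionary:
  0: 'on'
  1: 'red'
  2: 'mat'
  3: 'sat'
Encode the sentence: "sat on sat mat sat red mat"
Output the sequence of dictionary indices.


Look up each word in the dictionary:
  'sat' -> 3
  'on' -> 0
  'sat' -> 3
  'mat' -> 2
  'sat' -> 3
  'red' -> 1
  'mat' -> 2

Encoded: [3, 0, 3, 2, 3, 1, 2]


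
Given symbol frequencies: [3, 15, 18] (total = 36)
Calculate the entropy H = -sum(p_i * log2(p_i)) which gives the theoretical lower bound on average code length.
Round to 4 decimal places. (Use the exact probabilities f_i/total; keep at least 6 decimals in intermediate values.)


Per-symbol terms -p_i * log2(p_i) with p_i = f_i/36:
  p = 3/36 = 0.083333: log2(p) = -3.584963, -p*log2(p) = 0.298747
  p = 15/36 = 0.416667: log2(p) = -1.263034, -p*log2(p) = 0.526264
  p = 18/36 = 0.500000: log2(p) = -1.000000, -p*log2(p) = 0.500000
H = 0.298747 + 0.526264 + 0.500000 = 1.325011

H = 1.325 bits/symbol


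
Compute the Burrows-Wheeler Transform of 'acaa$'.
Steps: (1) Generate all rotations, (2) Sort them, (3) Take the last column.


Rotations (sorted):
  0: $acaa -> last char: a
  1: a$aca -> last char: a
  2: aa$ac -> last char: c
  3: acaa$ -> last char: $
  4: caa$a -> last char: a


BWT = aac$a


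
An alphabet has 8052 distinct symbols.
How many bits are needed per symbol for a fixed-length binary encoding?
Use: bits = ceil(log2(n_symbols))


log2(8052) = 12.9751
Bracket: 2^12 = 4096 < 8052 <= 2^13 = 8192
So ceil(log2(8052)) = 13

bits = ceil(log2(8052)) = ceil(12.9751) = 13 bits


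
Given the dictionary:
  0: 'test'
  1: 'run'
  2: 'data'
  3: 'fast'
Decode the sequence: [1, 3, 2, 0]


Look up each index in the dictionary:
  1 -> 'run'
  3 -> 'fast'
  2 -> 'data'
  0 -> 'test'

Decoded: "run fast data test"


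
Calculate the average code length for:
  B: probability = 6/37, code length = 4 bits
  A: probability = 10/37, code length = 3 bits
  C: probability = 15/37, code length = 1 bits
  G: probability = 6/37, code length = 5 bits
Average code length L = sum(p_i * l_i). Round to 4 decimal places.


Weighted contributions p_i * l_i:
  B: (6/37) * 4 = 24/37
  A: (10/37) * 3 = 30/37
  C: (15/37) * 1 = 15/37
  G: (6/37) * 5 = 30/37
Sum = (24 + 30 + 15 + 30)/37 = 99/37

L = 99/37 = 2.6757 bits/symbol


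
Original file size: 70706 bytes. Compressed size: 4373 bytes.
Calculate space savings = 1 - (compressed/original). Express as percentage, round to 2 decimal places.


ratio = compressed/original = 4373/70706 = 0.061848
savings = 1 - ratio = 1 - 0.061848 = 0.938152
as a percentage: 0.938152 * 100 = 93.82%

Space savings = 1 - 4373/70706 = 93.82%


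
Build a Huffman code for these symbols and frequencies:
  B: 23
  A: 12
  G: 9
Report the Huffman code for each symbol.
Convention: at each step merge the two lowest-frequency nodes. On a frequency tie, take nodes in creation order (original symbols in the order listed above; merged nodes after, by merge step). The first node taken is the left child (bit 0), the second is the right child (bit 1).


Huffman tree construction:
Step 1: Merge G(9) + A(12) = 21
Step 2: Merge (G+A)(21) + B(23) = 44
Read each symbol's code off the tree from the root (left child = 0, right child = 1).

Codes:
  B: 1 (length 1)
  A: 01 (length 2)
  G: 00 (length 2)
Average code length: 65/44 = 1.4773 bits/symbol


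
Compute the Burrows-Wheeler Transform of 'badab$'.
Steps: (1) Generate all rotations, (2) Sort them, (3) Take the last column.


Rotations (sorted):
  0: $badab -> last char: b
  1: ab$bad -> last char: d
  2: adab$b -> last char: b
  3: b$bada -> last char: a
  4: badab$ -> last char: $
  5: dab$ba -> last char: a


BWT = bdba$a


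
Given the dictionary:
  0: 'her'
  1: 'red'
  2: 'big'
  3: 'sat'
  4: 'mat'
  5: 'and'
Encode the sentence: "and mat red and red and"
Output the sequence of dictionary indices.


Look up each word in the dictionary:
  'and' -> 5
  'mat' -> 4
  'red' -> 1
  'and' -> 5
  'red' -> 1
  'and' -> 5

Encoded: [5, 4, 1, 5, 1, 5]


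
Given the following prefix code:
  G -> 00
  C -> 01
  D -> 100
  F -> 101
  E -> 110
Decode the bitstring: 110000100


Decoding step by step:
Bits 110 -> E
Bits 00 -> G
Bits 01 -> C
Bits 00 -> G


Decoded message: EGCG


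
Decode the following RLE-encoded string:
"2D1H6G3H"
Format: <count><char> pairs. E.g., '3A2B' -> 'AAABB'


Expanding each <count><char> pair:
  2D -> 'DD'
  1H -> 'H'
  6G -> 'GGGGGG'
  3H -> 'HHH'

Decoded = DDHGGGGGGHHH


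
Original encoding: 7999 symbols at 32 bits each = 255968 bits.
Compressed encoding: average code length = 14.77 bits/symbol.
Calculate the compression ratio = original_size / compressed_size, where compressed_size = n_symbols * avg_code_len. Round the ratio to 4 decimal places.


original_size = n_symbols * orig_bits = 7999 * 32 = 255968 bits
compressed_size = n_symbols * avg_code_len = 7999 * 14.77 = 118145.23 bits
ratio = original_size / compressed_size = 255968 / 118145.23 = 2.1666

Compression ratio = 2.1666


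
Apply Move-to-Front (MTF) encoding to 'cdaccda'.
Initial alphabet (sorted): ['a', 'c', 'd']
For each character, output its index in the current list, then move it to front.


MTF encoding:
'c': index 1 in ['a', 'c', 'd'] -> ['c', 'a', 'd']
'd': index 2 in ['c', 'a', 'd'] -> ['d', 'c', 'a']
'a': index 2 in ['d', 'c', 'a'] -> ['a', 'd', 'c']
'c': index 2 in ['a', 'd', 'c'] -> ['c', 'a', 'd']
'c': index 0 in ['c', 'a', 'd'] -> ['c', 'a', 'd']
'd': index 2 in ['c', 'a', 'd'] -> ['d', 'c', 'a']
'a': index 2 in ['d', 'c', 'a'] -> ['a', 'd', 'c']


Output: [1, 2, 2, 2, 0, 2, 2]


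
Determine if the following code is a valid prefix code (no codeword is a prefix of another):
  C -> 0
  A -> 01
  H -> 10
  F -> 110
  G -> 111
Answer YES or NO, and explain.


Checking each pair (does one codeword prefix another?):
  C='0' vs A='01': prefix -- VIOLATION

NO -- this is NOT a valid prefix code. C (0) is a prefix of A (01).


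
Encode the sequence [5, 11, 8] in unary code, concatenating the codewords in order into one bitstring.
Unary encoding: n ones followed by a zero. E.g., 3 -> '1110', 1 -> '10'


Encode each number as n ones followed by a terminating 0:
  5 -> 111110 (6 bits)
  11 -> 111111111110 (12 bits)
  8 -> 111111110 (9 bits)
Total length = 6 + 12 + 9 = 27 bits.

Unary([5, 11, 8]) = 111110111111111110111111110 (27 bits)


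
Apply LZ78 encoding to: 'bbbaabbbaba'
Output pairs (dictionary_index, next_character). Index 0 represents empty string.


LZ78 encoding steps:
Dictionary: {0: ''}
Step 1: w='' (idx 0), next='b' -> output (0, 'b'), add 'b' as idx 1
Step 2: w='b' (idx 1), next='b' -> output (1, 'b'), add 'bb' as idx 2
Step 3: w='' (idx 0), next='a' -> output (0, 'a'), add 'a' as idx 3
Step 4: w='a' (idx 3), next='b' -> output (3, 'b'), add 'ab' as idx 4
Step 5: w='bb' (idx 2), next='a' -> output (2, 'a'), add 'bba' as idx 5
Step 6: w='b' (idx 1), next='a' -> output (1, 'a'), add 'ba' as idx 6


Encoded: [(0, 'b'), (1, 'b'), (0, 'a'), (3, 'b'), (2, 'a'), (1, 'a')]


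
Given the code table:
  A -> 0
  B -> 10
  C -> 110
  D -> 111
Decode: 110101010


Decoding:
110 -> C
10 -> B
10 -> B
10 -> B


Result: CBBB


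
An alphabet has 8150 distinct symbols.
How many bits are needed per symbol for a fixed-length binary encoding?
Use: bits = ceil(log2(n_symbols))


log2(8150) = 12.9926
Bracket: 2^12 = 4096 < 8150 <= 2^13 = 8192
So ceil(log2(8150)) = 13

bits = ceil(log2(8150)) = ceil(12.9926) = 13 bits


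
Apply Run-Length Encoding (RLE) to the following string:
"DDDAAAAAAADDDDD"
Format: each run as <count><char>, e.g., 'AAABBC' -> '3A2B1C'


Scanning runs left to right:
  i=0: run of 'D' x 3 -> '3D'
  i=3: run of 'A' x 7 -> '7A'
  i=10: run of 'D' x 5 -> '5D'

RLE = 3D7A5D


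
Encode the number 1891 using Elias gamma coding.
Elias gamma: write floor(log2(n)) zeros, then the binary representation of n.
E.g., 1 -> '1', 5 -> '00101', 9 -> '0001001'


num_bits = floor(log2(1891)) + 1 = 11
leading_zeros = num_bits - 1 = 10
binary(1891) = 11101100011

Elias gamma(1891) = '0000000000' + '11101100011' = 000000000011101100011 (21 bits)


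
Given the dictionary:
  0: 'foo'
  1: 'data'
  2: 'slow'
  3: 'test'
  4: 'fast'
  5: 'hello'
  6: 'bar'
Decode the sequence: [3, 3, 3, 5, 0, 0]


Look up each index in the dictionary:
  3 -> 'test'
  3 -> 'test'
  3 -> 'test'
  5 -> 'hello'
  0 -> 'foo'
  0 -> 'foo'

Decoded: "test test test hello foo foo"


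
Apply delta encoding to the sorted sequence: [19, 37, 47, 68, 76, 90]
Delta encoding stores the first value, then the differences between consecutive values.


First value: 19
Deltas:
  37 - 19 = 18
  47 - 37 = 10
  68 - 47 = 21
  76 - 68 = 8
  90 - 76 = 14


Delta encoded: [19, 18, 10, 21, 8, 14]


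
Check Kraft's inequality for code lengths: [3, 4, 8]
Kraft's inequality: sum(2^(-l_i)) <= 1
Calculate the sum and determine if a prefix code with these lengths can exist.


Sum = 2^(-3) + 2^(-4) + 2^(-8)
    = 0.125 + 0.0625 + 0.00390625
    = 49/256 = 0.19140625
Since 0.19140625 <= 1, Kraft's inequality IS satisfied.
A prefix code with these lengths CAN exist.

Kraft sum = 0.19140625. Satisfied.


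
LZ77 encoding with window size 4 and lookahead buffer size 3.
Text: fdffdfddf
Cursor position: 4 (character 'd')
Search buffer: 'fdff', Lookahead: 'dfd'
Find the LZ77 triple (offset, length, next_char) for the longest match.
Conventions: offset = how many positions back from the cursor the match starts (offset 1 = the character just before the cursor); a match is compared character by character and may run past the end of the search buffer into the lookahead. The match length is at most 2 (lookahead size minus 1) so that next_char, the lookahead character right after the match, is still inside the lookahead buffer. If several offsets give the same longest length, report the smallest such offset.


Try each offset into the search buffer:
  offset=1 (pos 3, char 'f'): match length 0
  offset=2 (pos 2, char 'f'): match length 0
  offset=3 (pos 1, char 'd'): match length 2
  offset=4 (pos 0, char 'f'): match length 0
Longest match has length 2 at offset 3.
next_char = character at position 4 + 2 = 6 -> 'd'

Best match: offset=3, length=2 (matching 'df' starting at position 1)
LZ77 triple: (3, 2, 'd')


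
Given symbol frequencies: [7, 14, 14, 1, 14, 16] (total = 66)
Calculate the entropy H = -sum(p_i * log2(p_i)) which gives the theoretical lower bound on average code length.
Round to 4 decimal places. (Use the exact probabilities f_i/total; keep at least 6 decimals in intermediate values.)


Per-symbol terms -p_i * log2(p_i) with p_i = f_i/66:
  p = 7/66 = 0.106061: log2(p) = -3.237039, -p*log2(p) = 0.343322
  p = 14/66 = 0.212121: log2(p) = -2.237039, -p*log2(p) = 0.474523
  p = 14/66 = 0.212121: log2(p) = -2.237039, -p*log2(p) = 0.474523
  p = 1/66 = 0.015152: log2(p) = -6.044394, -p*log2(p) = 0.091582
  p = 14/66 = 0.212121: log2(p) = -2.237039, -p*log2(p) = 0.474523
  p = 16/66 = 0.242424: log2(p) = -2.044394, -p*log2(p) = 0.495611
H = 0.343322 + 0.474523 + 0.474523 + 0.091582 + 0.474523 + 0.495611 = 2.354084

H = 2.3541 bits/symbol
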